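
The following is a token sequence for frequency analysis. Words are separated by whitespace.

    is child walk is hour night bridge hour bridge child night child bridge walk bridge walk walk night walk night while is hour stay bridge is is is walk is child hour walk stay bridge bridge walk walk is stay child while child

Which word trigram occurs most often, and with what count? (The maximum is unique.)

"bridge walk walk", 2 times

Trigram frequencies (highest first):
  bridge walk walk: 2
  is child walk: 1
  child walk is: 1
  walk is hour: 1
  is hour night: 1
  hour night bridge: 1
  … (34 more, each ≤ 1)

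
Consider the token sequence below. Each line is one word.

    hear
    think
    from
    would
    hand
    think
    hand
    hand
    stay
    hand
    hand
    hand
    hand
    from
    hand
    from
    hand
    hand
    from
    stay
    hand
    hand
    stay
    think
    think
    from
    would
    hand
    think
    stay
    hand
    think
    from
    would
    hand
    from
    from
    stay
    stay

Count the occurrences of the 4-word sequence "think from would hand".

Scanning the 36 overlapping 4-gram windows for "think from would hand":
  position 2–5: think from would hand
  position 25–28: think from would hand
  position 32–35: think from would hand

3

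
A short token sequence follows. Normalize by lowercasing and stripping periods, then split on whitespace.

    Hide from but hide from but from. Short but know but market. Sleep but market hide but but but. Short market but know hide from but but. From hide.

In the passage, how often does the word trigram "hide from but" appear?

3

Scanning the 27 overlapping trigram windows for "hide from but":
  position 1–3: hide from but
  position 4–6: hide from but
  position 24–26: hide from but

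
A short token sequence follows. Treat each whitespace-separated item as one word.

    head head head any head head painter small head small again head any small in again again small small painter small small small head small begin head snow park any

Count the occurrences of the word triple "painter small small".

1

Scanning the 28 overlapping trigram windows for "painter small small":
  position 20–22: painter small small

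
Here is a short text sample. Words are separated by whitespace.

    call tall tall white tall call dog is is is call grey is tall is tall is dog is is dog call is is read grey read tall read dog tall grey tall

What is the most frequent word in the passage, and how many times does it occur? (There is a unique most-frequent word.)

Unigram frequencies (highest first):
  is: 10
  tall: 8
  call: 4
  dog: 4
  grey: 3
  read: 3
  … (1 more, each ≤ 1)

"is", 10 times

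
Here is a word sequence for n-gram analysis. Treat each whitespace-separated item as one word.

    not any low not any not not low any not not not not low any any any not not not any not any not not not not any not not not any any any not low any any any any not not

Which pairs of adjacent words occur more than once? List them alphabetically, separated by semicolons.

any any; any not; low any; not any; not low; not not

Bigram counts meeting the condition (more than once):
  any any: 7
  any not: 8
  low any: 3
  not any: 6
  not low: 3
  not not: 12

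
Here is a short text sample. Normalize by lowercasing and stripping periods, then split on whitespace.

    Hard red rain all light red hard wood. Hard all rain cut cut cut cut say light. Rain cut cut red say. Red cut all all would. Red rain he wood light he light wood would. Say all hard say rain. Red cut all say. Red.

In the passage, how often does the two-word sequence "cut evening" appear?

0

Scanning the 45 overlapping bigram windows for "cut evening":
  (none found)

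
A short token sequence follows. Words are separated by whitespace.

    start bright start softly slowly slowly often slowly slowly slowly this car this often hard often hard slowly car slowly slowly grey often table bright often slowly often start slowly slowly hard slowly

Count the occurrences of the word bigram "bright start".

1

Scanning the 32 overlapping bigram windows for "bright start":
  position 2–3: bright start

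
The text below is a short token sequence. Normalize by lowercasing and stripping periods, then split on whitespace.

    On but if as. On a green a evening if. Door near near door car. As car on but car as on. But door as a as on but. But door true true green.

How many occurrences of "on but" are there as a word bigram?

4

Scanning the 33 overlapping bigram windows for "on but":
  position 1–2: on but
  position 18–19: on but
  position 22–23: on but
  position 28–29: on but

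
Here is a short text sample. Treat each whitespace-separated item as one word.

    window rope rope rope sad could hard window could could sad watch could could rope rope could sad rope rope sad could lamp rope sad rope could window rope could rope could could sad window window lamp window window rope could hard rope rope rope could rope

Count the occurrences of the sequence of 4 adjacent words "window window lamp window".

1

Scanning the 44 overlapping 4-gram windows for "window window lamp window":
  position 35–38: window window lamp window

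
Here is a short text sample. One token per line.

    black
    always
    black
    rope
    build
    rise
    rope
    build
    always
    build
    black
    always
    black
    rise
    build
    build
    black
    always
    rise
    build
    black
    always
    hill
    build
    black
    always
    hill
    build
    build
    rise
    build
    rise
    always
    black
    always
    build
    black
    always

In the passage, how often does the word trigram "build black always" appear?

5

Scanning the 36 overlapping trigram windows for "build black always":
  position 10–12: build black always
  position 16–18: build black always
  position 20–22: build black always
  position 24–26: build black always
  position 36–38: build black always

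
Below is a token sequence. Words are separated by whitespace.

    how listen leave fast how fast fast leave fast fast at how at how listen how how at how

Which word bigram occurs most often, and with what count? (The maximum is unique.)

"at how", 3 times

Bigram frequencies (highest first):
  at how: 3
  how listen: 2
  leave fast: 2
  fast fast: 2
  how at: 2
  listen leave: 1
  … (6 more, each ≤ 1)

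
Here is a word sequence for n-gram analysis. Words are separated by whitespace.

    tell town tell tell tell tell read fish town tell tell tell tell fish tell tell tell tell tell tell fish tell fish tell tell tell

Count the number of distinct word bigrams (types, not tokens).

8

26 tokens → 25 bigram windows in total.
Repeated bigrams (each contributes count−1 duplicates):
  tell tell: 13
  fish tell: 3
  tell fish: 3
  town tell: 2
17 duplicate windows → 25 − 17 = 8 distinct.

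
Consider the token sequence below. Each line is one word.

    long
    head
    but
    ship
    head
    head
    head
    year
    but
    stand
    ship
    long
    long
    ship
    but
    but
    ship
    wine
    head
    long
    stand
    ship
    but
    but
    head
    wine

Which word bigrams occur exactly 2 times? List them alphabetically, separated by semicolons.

Bigram counts meeting the condition (exactly 2 times):
  but but: 2
  but ship: 2
  head head: 2
  ship but: 2
  stand ship: 2

but but; but ship; head head; ship but; stand ship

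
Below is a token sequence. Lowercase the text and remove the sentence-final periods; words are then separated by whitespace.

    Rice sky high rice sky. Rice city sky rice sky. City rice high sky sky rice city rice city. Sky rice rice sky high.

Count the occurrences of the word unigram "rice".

9

Scanning the 24 tokens for "rice":
  position 1: rice
  position 4: rice
  position 6: rice
  position 9: rice
  position 12: rice
  position 16: rice
  position 18: rice
  position 21: rice
  position 22: rice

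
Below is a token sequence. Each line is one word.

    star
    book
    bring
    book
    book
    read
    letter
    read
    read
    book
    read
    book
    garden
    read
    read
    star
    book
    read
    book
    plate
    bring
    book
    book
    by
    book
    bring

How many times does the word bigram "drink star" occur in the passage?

Scanning the 25 overlapping bigram windows for "drink star":
  (none found)

0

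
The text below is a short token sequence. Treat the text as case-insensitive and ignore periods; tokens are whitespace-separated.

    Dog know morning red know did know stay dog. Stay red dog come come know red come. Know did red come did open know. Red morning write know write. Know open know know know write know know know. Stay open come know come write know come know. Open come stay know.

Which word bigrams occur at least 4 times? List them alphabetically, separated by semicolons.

Bigram counts meeting the condition (at least 4 times):
  come know: 4
  know know: 4
  write know: 4

come know; know know; write know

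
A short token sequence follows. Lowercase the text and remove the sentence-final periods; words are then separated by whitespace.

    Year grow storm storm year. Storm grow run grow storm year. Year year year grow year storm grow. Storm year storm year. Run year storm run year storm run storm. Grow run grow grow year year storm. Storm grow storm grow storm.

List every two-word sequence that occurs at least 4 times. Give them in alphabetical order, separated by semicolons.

Bigram counts meeting the condition (at least 4 times):
  grow storm: 5
  storm grow: 5
  storm year: 4
  year storm: 6
  year year: 4

grow storm; storm grow; storm year; year storm; year year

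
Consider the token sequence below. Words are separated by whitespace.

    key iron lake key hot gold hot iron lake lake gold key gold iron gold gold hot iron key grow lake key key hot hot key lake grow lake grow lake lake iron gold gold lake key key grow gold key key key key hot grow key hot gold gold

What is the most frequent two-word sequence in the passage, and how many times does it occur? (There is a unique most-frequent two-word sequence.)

Bigram frequencies (highest first):
  key key: 5
  key hot: 4
  lake key: 3
  gold gold: 3
  grow lake: 3
  iron lake: 2
  … (21 more, each ≤ 2)

"key key", 5 times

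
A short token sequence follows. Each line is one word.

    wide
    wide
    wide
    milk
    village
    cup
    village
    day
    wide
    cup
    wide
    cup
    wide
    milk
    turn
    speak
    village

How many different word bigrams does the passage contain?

12

17 tokens → 16 bigram windows in total.
Repeated bigrams (each contributes count−1 duplicates):
  cup wide: 2
  wide cup: 2
  wide milk: 2
  wide wide: 2
4 duplicate windows → 16 − 4 = 12 distinct.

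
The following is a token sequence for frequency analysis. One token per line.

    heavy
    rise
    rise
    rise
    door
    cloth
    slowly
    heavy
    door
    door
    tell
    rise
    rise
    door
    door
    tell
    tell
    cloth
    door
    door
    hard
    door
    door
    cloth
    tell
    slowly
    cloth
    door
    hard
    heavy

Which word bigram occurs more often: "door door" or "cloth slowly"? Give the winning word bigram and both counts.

"door door": 4 occurrences
"cloth slowly": 1 occurrence

"door door" (4 vs 1)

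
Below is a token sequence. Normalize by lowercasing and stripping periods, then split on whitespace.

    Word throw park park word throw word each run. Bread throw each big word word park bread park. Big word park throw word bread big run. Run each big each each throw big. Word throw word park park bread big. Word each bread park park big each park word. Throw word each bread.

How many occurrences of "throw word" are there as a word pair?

4

Scanning the 52 overlapping bigram windows for "throw word":
  position 6–7: throw word
  position 22–23: throw word
  position 35–36: throw word
  position 50–51: throw word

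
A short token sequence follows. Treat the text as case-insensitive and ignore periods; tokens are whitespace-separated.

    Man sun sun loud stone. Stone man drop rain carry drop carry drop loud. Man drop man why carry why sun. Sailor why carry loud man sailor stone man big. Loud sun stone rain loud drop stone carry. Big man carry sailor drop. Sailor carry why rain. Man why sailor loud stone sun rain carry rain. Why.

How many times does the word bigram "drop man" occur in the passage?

Scanning the 56 overlapping bigram windows for "drop man":
  position 16–17: drop man

1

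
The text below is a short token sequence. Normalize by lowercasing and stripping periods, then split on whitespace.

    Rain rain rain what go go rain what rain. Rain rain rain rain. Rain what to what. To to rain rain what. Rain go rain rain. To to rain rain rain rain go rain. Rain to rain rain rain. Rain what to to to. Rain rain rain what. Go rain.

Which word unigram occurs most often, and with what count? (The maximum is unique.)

Unigram frequencies (highest first):
  rain: 29
  to: 9
  what: 7
  go: 5

"rain", 29 times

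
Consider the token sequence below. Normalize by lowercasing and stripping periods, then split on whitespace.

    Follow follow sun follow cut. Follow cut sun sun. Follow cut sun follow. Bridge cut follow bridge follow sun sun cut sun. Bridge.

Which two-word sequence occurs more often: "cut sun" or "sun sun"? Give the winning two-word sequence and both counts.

"cut sun": 3 occurrences
"sun sun": 2 occurrences

"cut sun" (3 vs 2)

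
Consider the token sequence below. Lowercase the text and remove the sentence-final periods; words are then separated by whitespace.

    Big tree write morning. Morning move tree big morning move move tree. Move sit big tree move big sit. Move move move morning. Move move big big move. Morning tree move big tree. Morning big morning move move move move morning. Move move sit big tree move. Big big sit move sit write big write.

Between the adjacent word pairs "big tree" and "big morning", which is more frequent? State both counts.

"big tree" (4 vs 2)

"big tree": 4 occurrences
"big morning": 2 occurrences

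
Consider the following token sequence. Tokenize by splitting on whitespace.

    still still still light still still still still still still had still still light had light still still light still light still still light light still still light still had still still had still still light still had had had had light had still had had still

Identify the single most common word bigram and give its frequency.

"still still", 13 times

Bigram frequencies (highest first):
  still still: 13
  still light: 7
  light still: 7
  still had: 5
  had still: 5
  had had: 4
  … (3 more, each ≤ 2)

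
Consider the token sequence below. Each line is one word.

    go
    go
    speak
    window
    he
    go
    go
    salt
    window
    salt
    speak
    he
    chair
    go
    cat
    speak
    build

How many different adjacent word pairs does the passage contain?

17 tokens → 16 bigram windows in total.
Repeated bigrams (each contributes count−1 duplicates):
  go go: 2
1 duplicate windows → 16 − 1 = 15 distinct.

15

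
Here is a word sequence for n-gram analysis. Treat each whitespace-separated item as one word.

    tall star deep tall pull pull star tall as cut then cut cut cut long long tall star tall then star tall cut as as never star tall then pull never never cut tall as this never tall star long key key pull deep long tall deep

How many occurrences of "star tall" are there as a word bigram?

Scanning the 46 overlapping bigram windows for "star tall":
  position 7–8: star tall
  position 18–19: star tall
  position 21–22: star tall
  position 27–28: star tall

4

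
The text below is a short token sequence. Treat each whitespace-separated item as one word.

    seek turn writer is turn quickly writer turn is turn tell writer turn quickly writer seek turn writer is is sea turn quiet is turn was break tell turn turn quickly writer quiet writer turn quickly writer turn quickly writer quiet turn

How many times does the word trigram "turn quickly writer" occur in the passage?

Scanning the 40 overlapping trigram windows for "turn quickly writer":
  position 5–7: turn quickly writer
  position 13–15: turn quickly writer
  position 30–32: turn quickly writer
  position 35–37: turn quickly writer
  position 38–40: turn quickly writer

5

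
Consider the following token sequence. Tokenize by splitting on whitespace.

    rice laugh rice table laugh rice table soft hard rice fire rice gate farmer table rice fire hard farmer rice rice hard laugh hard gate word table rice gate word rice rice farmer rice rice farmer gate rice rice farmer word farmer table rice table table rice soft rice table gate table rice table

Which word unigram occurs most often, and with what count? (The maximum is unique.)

"rice", 19 times

Unigram frequencies (highest first):
  rice: 19
  table: 10
  farmer: 6
  gate: 5
  hard: 4
  laugh: 3
  … (3 more, each ≤ 3)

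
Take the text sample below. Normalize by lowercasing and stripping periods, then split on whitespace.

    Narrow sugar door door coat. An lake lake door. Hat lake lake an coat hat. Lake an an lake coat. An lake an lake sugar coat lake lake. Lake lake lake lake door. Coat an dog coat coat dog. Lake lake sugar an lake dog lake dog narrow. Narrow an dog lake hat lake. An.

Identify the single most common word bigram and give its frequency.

Bigram frequencies (highest first):
  lake lake: 8
  an lake: 5
  lake an: 4
  coat an: 3
  hat lake: 3
  dog lake: 3
  … (23 more, each ≤ 2)

"lake lake", 8 times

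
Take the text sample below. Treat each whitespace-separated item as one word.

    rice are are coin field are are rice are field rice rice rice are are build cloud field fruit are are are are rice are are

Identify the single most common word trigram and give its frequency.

"rice are are", 3 times

Trigram frequencies (highest first):
  rice are are: 3
  are are rice: 2
  are rice are: 2
  are are are: 2
  are are coin: 1
  are coin field: 1
  … (13 more, each ≤ 1)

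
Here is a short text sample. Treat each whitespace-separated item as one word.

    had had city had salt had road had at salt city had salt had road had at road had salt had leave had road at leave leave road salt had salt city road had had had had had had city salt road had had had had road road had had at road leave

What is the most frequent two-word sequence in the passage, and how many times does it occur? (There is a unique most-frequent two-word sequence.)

"had had", 10 times

Bigram frequencies (highest first):
  had had: 10
  road had: 6
  had salt: 4
  salt had: 4
  had road: 4
  had at: 3
  … (17 more, each ≤ 2)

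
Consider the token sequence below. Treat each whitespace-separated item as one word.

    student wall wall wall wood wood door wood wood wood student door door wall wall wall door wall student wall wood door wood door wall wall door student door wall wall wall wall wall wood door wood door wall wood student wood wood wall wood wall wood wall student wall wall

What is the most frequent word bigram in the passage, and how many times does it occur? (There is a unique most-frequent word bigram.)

Bigram frequencies (highest first):
  wall wall: 10
  wall wood: 6
  wood door: 5
  door wall: 5
  wood wood: 4
  student wall: 3
  … (9 more, each ≤ 3)

"wall wall", 10 times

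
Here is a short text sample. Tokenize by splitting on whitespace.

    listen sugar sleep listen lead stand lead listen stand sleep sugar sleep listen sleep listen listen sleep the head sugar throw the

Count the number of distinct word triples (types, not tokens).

22 tokens → 20 trigram windows in total.
Repeated trigrams (each contributes count−1 duplicates):
  sugar sleep listen: 2
1 duplicate windows → 20 − 1 = 19 distinct.

19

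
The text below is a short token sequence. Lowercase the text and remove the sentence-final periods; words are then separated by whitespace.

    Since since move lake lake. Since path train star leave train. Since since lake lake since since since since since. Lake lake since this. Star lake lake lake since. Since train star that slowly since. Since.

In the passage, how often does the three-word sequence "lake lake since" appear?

4

Scanning the 34 overlapping trigram windows for "lake lake since":
  position 4–6: lake lake since
  position 14–16: lake lake since
  position 21–23: lake lake since
  position 27–29: lake lake since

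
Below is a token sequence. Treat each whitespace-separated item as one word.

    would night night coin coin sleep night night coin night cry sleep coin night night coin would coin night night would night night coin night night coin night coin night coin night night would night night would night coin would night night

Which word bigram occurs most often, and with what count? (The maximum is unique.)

"night night", 9 times

Bigram frequencies (highest first):
  night night: 9
  night coin: 8
  coin night: 7
  would night: 5
  night would: 3
  coin would: 2
  … (7 more, each ≤ 1)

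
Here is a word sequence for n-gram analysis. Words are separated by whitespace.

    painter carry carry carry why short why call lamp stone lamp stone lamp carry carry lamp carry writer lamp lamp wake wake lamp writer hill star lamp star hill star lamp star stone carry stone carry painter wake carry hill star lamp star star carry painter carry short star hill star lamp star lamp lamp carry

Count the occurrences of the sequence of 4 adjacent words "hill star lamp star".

4

Scanning the 53 overlapping 4-gram windows for "hill star lamp star":
  position 25–28: hill star lamp star
  position 29–32: hill star lamp star
  position 40–43: hill star lamp star
  position 50–53: hill star lamp star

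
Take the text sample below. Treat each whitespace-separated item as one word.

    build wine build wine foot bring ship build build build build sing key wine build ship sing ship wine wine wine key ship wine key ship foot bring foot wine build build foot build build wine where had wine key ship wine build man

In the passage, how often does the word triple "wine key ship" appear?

Scanning the 42 overlapping trigram windows for "wine key ship":
  position 21–23: wine key ship
  position 24–26: wine key ship
  position 39–41: wine key ship

3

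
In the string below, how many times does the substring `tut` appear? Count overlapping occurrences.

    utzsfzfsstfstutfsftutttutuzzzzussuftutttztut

5

Sliding a length-3 window over the 44 characters (42 positions):
  position 13–15: tut
  position 19–21: tut
  position 23–25: tut
  position 36–38: tut
  position 42–44: tut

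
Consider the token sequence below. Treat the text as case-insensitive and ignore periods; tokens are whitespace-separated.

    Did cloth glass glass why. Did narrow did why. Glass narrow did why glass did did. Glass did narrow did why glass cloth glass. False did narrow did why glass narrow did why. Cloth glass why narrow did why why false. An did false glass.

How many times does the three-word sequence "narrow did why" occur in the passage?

Scanning the 43 overlapping trigram windows for "narrow did why":
  position 7–9: narrow did why
  position 11–13: narrow did why
  position 19–21: narrow did why
  position 27–29: narrow did why
  position 31–33: narrow did why
  position 37–39: narrow did why

6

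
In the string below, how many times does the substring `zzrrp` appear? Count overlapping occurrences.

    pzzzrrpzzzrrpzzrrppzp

Sliding a length-5 window over the 21 characters (17 positions):
  position 3–7: zzrrp
  position 9–13: zzrrp
  position 14–18: zzrrp

3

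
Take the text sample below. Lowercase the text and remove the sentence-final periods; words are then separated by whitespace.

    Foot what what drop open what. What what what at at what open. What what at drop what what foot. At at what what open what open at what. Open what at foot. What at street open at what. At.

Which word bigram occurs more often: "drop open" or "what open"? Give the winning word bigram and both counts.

"drop open": 1 occurrence
"what open": 4 occurrences

"what open" (4 vs 1)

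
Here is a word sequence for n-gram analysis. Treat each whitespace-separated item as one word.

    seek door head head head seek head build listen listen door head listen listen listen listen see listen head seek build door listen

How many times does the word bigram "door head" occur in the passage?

2

Scanning the 22 overlapping bigram windows for "door head":
  position 2–3: door head
  position 11–12: door head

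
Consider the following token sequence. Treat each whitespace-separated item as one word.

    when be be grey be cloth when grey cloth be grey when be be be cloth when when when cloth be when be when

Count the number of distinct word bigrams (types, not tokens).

24 tokens → 23 bigram windows in total.
Repeated bigrams (each contributes count−1 duplicates):
  be be: 3
  when be: 3
  be cloth: 2
  be grey: 2
  be when: 2
  cloth be: 2
  cloth when: 2
  when when: 2
10 duplicate windows → 23 − 10 = 13 distinct.

13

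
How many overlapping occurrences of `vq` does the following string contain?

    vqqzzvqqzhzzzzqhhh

Sliding a length-2 window over the 18 characters (17 positions):
  position 1–2: vq
  position 6–7: vq

2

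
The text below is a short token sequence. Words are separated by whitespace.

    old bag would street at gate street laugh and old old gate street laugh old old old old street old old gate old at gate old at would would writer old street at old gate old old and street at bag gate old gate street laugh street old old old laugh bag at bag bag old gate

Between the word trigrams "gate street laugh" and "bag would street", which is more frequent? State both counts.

"gate street laugh": 3 occurrences
"bag would street": 1 occurrence

"gate street laugh" (3 vs 1)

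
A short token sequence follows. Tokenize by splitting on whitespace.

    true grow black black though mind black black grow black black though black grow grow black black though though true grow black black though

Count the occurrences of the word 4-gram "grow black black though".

Scanning the 21 overlapping 4-gram windows for "grow black black though":
  position 2–5: grow black black though
  position 9–12: grow black black though
  position 15–18: grow black black though
  position 21–24: grow black black though

4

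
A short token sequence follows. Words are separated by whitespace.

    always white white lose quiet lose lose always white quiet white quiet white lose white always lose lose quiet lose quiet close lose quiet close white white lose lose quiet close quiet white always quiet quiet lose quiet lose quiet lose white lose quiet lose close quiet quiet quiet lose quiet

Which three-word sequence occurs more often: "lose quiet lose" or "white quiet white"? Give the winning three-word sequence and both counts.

"lose quiet lose" (5 vs 2)

"lose quiet lose": 5 occurrences
"white quiet white": 2 occurrences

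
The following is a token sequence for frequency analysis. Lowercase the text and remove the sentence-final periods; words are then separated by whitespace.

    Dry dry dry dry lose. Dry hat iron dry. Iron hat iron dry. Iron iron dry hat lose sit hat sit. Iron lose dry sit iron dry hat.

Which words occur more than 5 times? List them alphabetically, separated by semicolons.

dry; iron

Unigram counts meeting the condition (more than 5 times):
  dry: 10
  iron: 7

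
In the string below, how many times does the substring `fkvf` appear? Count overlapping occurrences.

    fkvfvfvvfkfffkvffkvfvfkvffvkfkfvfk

4

Sliding a length-4 window over the 34 characters (31 positions):
  position 1–4: fkvf
  position 13–16: fkvf
  position 17–20: fkvf
  position 22–25: fkvf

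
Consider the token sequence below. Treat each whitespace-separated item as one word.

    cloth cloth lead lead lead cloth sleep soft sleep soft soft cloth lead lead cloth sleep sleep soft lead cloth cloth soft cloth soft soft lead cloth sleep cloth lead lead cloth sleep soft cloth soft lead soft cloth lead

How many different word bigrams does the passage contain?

40 tokens → 39 bigram windows in total.
Repeated bigrams (each contributes count−1 duplicates):
  lead cloth: 5
  cloth lead: 4
  cloth sleep: 4
  lead lead: 4
  sleep soft: 4
  soft cloth: 4
  cloth soft: 3
  soft lead: 3
  … (2 more repeated)
25 duplicate windows → 39 − 25 = 14 distinct.

14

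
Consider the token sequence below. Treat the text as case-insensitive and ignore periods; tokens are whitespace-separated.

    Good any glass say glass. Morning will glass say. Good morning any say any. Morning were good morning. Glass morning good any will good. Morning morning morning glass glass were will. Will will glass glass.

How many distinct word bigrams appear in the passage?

24

35 tokens → 34 bigram windows in total.
Repeated bigrams (each contributes count−1 duplicates):
  good morning: 3
  glass glass: 2
  glass morning: 2
  glass say: 2
  good any: 2
  morning glass: 2
  morning morning: 2
  will glass: 2
  … (1 more repeated)
10 duplicate windows → 34 − 10 = 24 distinct.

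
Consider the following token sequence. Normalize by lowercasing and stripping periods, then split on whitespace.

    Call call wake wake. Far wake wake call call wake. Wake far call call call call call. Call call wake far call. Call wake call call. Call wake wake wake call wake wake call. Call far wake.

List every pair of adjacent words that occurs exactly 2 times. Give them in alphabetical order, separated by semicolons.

far call; far wake

Bigram counts meeting the condition (exactly 2 times):
  far call: 2
  far wake: 2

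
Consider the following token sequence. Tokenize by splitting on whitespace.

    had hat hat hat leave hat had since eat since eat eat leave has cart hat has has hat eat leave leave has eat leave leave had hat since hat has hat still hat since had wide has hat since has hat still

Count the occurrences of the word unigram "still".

2

Scanning the 43 tokens for "still":
  position 33: still
  position 43: still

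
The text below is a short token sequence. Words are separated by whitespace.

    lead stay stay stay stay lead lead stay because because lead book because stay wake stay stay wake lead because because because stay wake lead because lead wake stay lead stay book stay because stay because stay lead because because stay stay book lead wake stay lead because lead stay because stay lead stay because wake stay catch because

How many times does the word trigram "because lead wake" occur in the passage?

Scanning the 57 overlapping trigram windows for "because lead wake":
  position 26–28: because lead wake

1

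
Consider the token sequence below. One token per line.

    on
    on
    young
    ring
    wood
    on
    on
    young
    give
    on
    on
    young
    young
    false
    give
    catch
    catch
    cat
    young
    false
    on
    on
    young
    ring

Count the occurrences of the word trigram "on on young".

4

Scanning the 22 overlapping trigram windows for "on on young":
  position 1–3: on on young
  position 6–8: on on young
  position 10–12: on on young
  position 21–23: on on young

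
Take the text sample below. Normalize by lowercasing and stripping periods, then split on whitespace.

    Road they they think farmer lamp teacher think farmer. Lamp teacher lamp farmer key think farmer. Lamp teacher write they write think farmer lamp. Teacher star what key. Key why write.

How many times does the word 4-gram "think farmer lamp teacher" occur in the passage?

Scanning the 28 overlapping 4-gram windows for "think farmer lamp teacher":
  position 4–7: think farmer lamp teacher
  position 8–11: think farmer lamp teacher
  position 15–18: think farmer lamp teacher
  position 22–25: think farmer lamp teacher

4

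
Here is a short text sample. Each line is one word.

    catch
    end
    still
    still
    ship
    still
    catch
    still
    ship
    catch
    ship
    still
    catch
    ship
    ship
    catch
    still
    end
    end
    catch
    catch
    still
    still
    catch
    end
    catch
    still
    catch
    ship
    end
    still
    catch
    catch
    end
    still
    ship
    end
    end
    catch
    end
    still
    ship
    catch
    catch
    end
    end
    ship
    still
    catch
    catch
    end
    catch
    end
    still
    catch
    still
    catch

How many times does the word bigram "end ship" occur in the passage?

1

Scanning the 56 overlapping bigram windows for "end ship":
  position 46–47: end ship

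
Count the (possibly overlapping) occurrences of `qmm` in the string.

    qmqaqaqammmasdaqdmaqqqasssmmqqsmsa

Sliding a length-3 window over the 34 characters (32 positions):
  (no match at any position)

0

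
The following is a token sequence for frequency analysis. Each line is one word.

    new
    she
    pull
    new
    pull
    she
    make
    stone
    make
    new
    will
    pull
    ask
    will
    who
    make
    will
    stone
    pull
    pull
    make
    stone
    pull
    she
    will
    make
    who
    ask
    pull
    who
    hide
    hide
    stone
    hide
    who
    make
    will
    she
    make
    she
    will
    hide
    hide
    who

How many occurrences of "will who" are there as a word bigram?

Scanning the 43 overlapping bigram windows for "will who":
  position 14–15: will who

1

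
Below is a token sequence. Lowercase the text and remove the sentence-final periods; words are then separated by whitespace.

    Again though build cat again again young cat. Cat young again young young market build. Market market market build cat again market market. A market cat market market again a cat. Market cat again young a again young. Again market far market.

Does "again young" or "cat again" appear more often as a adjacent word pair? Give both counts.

"again young": 4 occurrences
"cat again": 3 occurrences

"again young" (4 vs 3)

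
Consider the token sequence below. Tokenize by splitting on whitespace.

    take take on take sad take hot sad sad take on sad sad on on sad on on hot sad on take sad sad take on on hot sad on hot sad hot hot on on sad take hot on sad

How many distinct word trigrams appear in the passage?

29

41 tokens → 39 trigram windows in total.
Repeated trigrams (each contributes count−1 duplicates):
  on hot sad: 3
  hot sad on: 2
  on on hot: 2
  on on sad: 2
  on take sad: 2
  sad on on: 2
  sad sad take: 2
  sad take hot: 2
  … (1 more repeated)
10 duplicate windows → 39 − 10 = 29 distinct.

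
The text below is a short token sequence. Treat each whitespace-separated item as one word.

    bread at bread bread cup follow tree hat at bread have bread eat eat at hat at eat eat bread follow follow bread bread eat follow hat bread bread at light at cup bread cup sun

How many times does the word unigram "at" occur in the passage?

Scanning the 36 tokens for "at":
  position 2: at
  position 9: at
  position 15: at
  position 17: at
  position 30: at
  position 32: at

6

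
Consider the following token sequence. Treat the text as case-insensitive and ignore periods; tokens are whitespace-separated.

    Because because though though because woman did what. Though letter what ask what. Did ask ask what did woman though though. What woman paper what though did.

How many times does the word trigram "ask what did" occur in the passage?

Scanning the 25 overlapping trigram windows for "ask what did":
  position 12–14: ask what did
  position 16–18: ask what did

2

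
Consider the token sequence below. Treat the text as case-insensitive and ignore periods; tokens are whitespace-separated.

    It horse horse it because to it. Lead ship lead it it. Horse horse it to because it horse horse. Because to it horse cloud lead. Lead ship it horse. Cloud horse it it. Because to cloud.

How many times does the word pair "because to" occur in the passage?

3

Scanning the 36 overlapping bigram windows for "because to":
  position 5–6: because to
  position 21–22: because to
  position 35–36: because to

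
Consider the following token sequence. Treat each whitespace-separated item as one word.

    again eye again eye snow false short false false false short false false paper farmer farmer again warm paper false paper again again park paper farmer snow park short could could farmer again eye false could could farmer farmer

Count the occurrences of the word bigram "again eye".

3

Scanning the 38 overlapping bigram windows for "again eye":
  position 1–2: again eye
  position 3–4: again eye
  position 33–34: again eye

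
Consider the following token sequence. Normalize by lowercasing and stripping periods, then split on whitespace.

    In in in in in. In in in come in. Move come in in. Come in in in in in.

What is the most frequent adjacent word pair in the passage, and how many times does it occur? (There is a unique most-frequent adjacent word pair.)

Bigram frequencies (highest first):
  in in: 12
  come in: 3
  in come: 2
  in move: 1
  move come: 1

"in in", 12 times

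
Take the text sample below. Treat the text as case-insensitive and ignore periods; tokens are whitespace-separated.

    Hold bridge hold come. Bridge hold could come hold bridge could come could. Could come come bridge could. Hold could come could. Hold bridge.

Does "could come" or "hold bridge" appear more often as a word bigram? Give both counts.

"could come" (4 vs 3)

"could come": 4 occurrences
"hold bridge": 3 occurrences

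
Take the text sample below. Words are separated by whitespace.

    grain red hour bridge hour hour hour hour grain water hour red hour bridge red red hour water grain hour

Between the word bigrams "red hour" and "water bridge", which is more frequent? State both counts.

"red hour" (3 vs 0)

"red hour": 3 occurrences
"water bridge": 0 occurrences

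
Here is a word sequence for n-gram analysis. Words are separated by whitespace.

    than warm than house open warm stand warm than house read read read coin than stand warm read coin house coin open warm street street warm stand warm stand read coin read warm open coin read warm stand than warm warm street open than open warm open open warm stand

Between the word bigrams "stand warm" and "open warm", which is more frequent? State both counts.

"open warm" (4 vs 3)

"stand warm": 3 occurrences
"open warm": 4 occurrences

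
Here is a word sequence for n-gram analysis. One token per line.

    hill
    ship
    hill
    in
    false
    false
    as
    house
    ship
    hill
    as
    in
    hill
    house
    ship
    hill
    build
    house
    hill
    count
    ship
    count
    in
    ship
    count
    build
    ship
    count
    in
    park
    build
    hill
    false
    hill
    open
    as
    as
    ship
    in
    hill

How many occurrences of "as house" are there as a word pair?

Scanning the 39 overlapping bigram windows for "as house":
  position 7–8: as house

1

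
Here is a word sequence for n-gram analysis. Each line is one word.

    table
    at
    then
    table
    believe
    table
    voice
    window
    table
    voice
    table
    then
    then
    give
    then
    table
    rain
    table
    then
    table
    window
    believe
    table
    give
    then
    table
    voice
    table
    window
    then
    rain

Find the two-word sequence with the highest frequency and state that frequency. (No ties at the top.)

Bigram frequencies (highest first):
  then table: 4
  table voice: 3
  believe table: 2
  voice table: 2
  table then: 2
  give then: 2
  … (14 more, each ≤ 2)

"then table", 4 times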